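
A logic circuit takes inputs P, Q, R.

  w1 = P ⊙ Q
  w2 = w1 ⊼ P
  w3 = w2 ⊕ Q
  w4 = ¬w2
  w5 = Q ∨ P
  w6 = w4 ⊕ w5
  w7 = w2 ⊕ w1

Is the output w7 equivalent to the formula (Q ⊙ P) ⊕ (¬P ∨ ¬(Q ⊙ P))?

Yes

w1 = P ⊙ Q
w2 = w1 ⊼ P = (P ⊙ Q) ⊼ P
w7 = w2 ⊕ w1 = ((P ⊙ Q) ⊼ P) ⊕ (P ⊙ Q)
At P=0, Q=0, R=0: circuit gives 0, formula gives 0.
At P=0, Q=1, R=0: circuit gives 1, formula gives 1.
Agrees on all 8 inputs.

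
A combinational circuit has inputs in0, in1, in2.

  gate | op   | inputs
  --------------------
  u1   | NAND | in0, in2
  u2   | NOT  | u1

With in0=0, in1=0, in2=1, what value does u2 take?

u1 = 0 NAND 1 = 1
u2 = NOT 1 = 0

0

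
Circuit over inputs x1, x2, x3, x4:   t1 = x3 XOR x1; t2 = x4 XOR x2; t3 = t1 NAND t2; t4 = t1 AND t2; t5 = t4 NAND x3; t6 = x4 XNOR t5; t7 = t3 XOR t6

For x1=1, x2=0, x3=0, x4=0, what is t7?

t1 = 0 XOR 1 = 1
t2 = 0 XOR 0 = 0
t3 = 1 NAND 0 = 1
t4 = 1 AND 0 = 0
t5 = 0 NAND 0 = 1
t6 = 0 XNOR 1 = 0
t7 = 1 XOR 0 = 1

1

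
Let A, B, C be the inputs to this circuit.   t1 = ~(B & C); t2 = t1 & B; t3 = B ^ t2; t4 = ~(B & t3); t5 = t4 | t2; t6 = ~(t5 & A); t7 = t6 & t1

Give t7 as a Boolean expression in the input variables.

t1 = ~(B & C)
t2 = t1 & B = (~(B & C)) & B
t3 = B ^ t2 = B ^ ((~(B & C)) & B)
t4 = ~(B & t3) = ~(B & (B ^ ((~(B & C)) & B)))
t5 = t4 | t2 = (~(B & (B ^ ((~(B & C)) & B)))) | ((~(B & C)) & B)
t6 = ~(t5 & A) = ~(((~(B & (B ^ ((~(B & C)) & B)))) | ((~(B & C)) & B)) & A)
t7 = t6 & t1 = (~(((~(B & (B ^ ((~(B & C)) & B)))) | ((~(B & C)) & B)) & A)) & (~(B & C))

(~(((~(B & (B ^ ((~(B & C)) & B)))) | ((~(B & C)) & B)) & A)) & (~(B & C))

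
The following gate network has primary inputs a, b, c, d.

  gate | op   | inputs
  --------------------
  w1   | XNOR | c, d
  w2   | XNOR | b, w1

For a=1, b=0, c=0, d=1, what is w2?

w1 = 0 XNOR 1 = 0
w2 = 0 XNOR 0 = 1

1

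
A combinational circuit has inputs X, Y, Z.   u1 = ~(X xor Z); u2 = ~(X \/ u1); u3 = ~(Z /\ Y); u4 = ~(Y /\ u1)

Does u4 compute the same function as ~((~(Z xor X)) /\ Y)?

u1 = ~(X xor Z)
u4 = ~(Y /\ u1) = ~(Y /\ (~(X xor Z)))
At X=0, Y=1, Z=0: circuit gives 0, formula gives 0.
At X=0, Y=0, Z=0: circuit gives 1, formula gives 1.
Agrees on all 8 inputs.

Yes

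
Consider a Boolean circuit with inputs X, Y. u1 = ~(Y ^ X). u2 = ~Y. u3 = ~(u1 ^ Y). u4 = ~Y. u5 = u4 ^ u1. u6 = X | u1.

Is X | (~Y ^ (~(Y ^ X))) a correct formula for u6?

u1 = ~(Y ^ X)
u6 = X | u1 = X | (~(Y ^ X))
At X=0, Y=0: circuit gives 1, formula gives 0.

No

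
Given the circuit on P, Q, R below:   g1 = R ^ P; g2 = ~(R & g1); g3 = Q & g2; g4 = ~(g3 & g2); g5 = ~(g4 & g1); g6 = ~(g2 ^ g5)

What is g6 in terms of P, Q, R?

g1 = R ^ P
g2 = ~(R & g1) = ~(R & (R ^ P))
g3 = Q & g2 = Q & (~(R & (R ^ P)))
g4 = ~(g3 & g2) = ~((Q & (~(R & (R ^ P)))) & (~(R & (R ^ P))))
g5 = ~(g4 & g1) = ~((~((Q & (~(R & (R ^ P)))) & (~(R & (R ^ P))))) & (R ^ P))
g6 = ~(g2 ^ g5) = ~((~(R & (R ^ P))) ^ (~((~((Q & (~(R & (R ^ P)))) & (~(R & (R ^ P))))) & (R ^ P))))

~((~(R & (R ^ P))) ^ (~((~((Q & (~(R & (R ^ P)))) & (~(R & (R ^ P))))) & (R ^ P))))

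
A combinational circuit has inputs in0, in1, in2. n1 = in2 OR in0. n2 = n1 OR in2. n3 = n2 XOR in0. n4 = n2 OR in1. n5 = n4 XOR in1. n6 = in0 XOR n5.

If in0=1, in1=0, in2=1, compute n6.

0

n1 = 1 OR 1 = 1
n2 = 1 OR 1 = 1
n4 = 1 OR 0 = 1
n5 = 1 XOR 0 = 1
n6 = 1 XOR 1 = 0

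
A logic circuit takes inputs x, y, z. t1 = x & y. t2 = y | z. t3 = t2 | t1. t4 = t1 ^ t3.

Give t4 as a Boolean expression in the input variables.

t1 = x & y
t2 = y | z
t3 = t2 | t1 = (y | z) | (x & y)
t4 = t1 ^ t3 = (x & y) ^ ((y | z) | (x & y))

(x & y) ^ ((y | z) | (x & y))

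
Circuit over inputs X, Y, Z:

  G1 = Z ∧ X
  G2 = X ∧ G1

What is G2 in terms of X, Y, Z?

G1 = Z ∧ X
G2 = X ∧ G1 = X ∧ (Z ∧ X)

X ∧ (Z ∧ X)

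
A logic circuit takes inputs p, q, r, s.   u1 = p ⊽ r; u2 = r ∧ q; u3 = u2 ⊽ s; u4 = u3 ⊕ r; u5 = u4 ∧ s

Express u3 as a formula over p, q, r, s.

u2 = r ∧ q
u3 = u2 ⊽ s = (r ∧ q) ⊽ s

(r ∧ q) ⊽ s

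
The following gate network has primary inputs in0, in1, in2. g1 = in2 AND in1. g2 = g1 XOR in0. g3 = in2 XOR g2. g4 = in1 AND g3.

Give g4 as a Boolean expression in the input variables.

g1 = in2 AND in1
g2 = g1 XOR in0 = (in2 AND in1) XOR in0
g3 = in2 XOR g2 = in2 XOR ((in2 AND in1) XOR in0)
g4 = in1 AND g3 = in1 AND (in2 XOR ((in2 AND in1) XOR in0))

in1 AND (in2 XOR ((in2 AND in1) XOR in0))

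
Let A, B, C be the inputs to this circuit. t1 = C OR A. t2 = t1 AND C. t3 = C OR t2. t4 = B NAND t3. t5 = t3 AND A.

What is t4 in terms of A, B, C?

B NAND (C OR ((C OR A) AND C))

t1 = C OR A
t2 = t1 AND C = (C OR A) AND C
t3 = C OR t2 = C OR ((C OR A) AND C)
t4 = B NAND t3 = B NAND (C OR ((C OR A) AND C))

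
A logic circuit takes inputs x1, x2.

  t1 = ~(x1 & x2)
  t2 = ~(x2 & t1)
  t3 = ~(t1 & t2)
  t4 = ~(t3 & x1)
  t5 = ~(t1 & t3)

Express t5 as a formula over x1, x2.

~((~(x1 & x2)) & (~((~(x1 & x2)) & (~(x2 & (~(x1 & x2)))))))

t1 = ~(x1 & x2)
t2 = ~(x2 & t1) = ~(x2 & (~(x1 & x2)))
t3 = ~(t1 & t2) = ~((~(x1 & x2)) & (~(x2 & (~(x1 & x2)))))
t5 = ~(t1 & t3) = ~((~(x1 & x2)) & (~((~(x1 & x2)) & (~(x2 & (~(x1 & x2)))))))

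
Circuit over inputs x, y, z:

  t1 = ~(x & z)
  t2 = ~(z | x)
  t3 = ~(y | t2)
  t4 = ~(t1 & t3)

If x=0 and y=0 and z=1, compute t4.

t1 = ~(0 & 1) = 1
t2 = ~(1 | 0) = 0
t3 = ~(0 | 0) = 1
t4 = ~(1 & 1) = 0

0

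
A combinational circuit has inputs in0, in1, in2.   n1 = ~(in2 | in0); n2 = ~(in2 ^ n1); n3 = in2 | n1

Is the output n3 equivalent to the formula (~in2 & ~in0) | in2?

Yes

n1 = ~(in2 | in0)
n3 = in2 | n1 = in2 | (~(in2 | in0))
At in0=1, in1=0, in2=0: circuit gives 0, formula gives 0.
At in0=0, in1=0, in2=0: circuit gives 1, formula gives 1.
Agrees on all 8 inputs.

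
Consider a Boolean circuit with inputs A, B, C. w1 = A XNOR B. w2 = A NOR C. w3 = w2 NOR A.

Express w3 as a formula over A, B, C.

w2 = A NOR C
w3 = w2 NOR A = (A NOR C) NOR A

(A NOR C) NOR A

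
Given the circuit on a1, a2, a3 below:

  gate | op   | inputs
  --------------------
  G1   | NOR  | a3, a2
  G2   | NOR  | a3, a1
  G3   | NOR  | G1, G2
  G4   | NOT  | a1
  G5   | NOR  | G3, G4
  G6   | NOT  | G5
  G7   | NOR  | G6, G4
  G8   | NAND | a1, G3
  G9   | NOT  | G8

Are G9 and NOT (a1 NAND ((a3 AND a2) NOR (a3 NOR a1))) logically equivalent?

G1 = a3 NOR a2
G2 = a3 NOR a1
G3 = G1 NOR G2 = (a3 NOR a2) NOR (a3 NOR a1)
G8 = a1 NAND G3 = a1 NAND ((a3 NOR a2) NOR (a3 NOR a1))
G9 = NOT G8 = NOT (a1 NAND ((a3 NOR a2) NOR (a3 NOR a1)))
At a1=1, a2=0, a3=0: circuit gives 0, formula gives 1.

No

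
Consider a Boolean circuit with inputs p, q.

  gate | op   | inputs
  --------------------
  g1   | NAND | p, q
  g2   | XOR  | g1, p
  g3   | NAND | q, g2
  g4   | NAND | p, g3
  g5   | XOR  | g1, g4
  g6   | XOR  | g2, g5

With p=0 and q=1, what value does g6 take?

1

g1 = 0 NAND 1 = 1
g2 = 1 XOR 0 = 1
g3 = 1 NAND 1 = 0
g4 = 0 NAND 0 = 1
g5 = 1 XOR 1 = 0
g6 = 1 XOR 0 = 1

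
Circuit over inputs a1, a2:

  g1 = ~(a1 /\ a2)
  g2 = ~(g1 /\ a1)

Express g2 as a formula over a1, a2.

~((~(a1 /\ a2)) /\ a1)

g1 = ~(a1 /\ a2)
g2 = ~(g1 /\ a1) = ~((~(a1 /\ a2)) /\ a1)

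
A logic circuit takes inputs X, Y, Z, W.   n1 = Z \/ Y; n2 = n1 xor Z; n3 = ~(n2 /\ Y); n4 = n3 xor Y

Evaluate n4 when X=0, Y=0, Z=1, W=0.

n1 = 1 \/ 0 = 1
n2 = 1 xor 1 = 0
n3 = ~(0 /\ 0) = 1
n4 = 1 xor 0 = 1

1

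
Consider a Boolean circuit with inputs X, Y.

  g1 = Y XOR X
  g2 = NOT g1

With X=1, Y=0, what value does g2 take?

0

g1 = 0 XOR 1 = 1
g2 = NOT 1 = 0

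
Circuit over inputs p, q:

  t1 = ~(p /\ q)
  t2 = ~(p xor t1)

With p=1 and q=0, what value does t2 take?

1

t1 = ~(1 /\ 0) = 1
t2 = ~(1 xor 1) = 1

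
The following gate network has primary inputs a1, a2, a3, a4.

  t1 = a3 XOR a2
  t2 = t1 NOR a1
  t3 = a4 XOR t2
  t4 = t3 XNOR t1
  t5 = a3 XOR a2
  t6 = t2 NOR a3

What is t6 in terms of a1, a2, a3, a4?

t1 = a3 XOR a2
t2 = t1 NOR a1 = (a3 XOR a2) NOR a1
t6 = t2 NOR a3 = ((a3 XOR a2) NOR a1) NOR a3

((a3 XOR a2) NOR a1) NOR a3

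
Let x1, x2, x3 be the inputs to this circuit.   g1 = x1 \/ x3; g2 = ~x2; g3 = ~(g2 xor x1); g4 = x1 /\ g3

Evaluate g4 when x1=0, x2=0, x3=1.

0

g2 = ~0 = 1
g3 = ~(1 xor 0) = 0
g4 = 0 /\ 0 = 0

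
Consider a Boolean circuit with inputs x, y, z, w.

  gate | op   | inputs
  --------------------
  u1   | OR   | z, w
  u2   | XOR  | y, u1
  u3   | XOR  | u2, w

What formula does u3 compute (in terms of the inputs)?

(y XOR (z OR w)) XOR w

u1 = z OR w
u2 = y XOR u1 = y XOR (z OR w)
u3 = u2 XOR w = (y XOR (z OR w)) XOR w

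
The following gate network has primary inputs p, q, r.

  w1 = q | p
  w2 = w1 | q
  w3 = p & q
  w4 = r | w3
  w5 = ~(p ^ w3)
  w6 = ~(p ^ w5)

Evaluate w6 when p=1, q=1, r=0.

1

w3 = 1 & 1 = 1
w5 = ~(1 ^ 1) = 1
w6 = ~(1 ^ 1) = 1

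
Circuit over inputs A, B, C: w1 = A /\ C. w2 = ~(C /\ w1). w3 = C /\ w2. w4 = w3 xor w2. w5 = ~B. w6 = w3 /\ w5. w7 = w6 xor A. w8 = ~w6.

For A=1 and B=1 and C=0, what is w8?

1

w1 = 1 /\ 0 = 0
w2 = ~(0 /\ 0) = 1
w3 = 0 /\ 1 = 0
w5 = ~1 = 0
w6 = 0 /\ 0 = 0
w8 = ~0 = 1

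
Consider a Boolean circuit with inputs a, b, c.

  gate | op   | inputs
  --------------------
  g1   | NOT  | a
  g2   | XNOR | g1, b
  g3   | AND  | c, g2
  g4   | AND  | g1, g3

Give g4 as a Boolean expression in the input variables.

g1 = NOT a
g2 = g1 XNOR b = NOT a XNOR b
g3 = c AND g2 = c AND (NOT a XNOR b)
g4 = g1 AND g3 = NOT a AND (c AND (NOT a XNOR b))

NOT a AND (c AND (NOT a XNOR b))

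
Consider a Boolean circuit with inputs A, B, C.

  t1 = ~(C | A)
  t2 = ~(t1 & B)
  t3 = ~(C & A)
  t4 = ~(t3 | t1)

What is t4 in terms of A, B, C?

~((~(C & A)) | (~(C | A)))

t1 = ~(C | A)
t3 = ~(C & A)
t4 = ~(t3 | t1) = ~((~(C & A)) | (~(C | A)))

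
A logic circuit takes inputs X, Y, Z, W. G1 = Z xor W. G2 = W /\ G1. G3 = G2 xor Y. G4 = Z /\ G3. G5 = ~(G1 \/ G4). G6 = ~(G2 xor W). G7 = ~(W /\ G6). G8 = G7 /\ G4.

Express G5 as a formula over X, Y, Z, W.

~((Z xor W) \/ (Z /\ ((W /\ (Z xor W)) xor Y)))

G1 = Z xor W
G2 = W /\ G1 = W /\ (Z xor W)
G3 = G2 xor Y = (W /\ (Z xor W)) xor Y
G4 = Z /\ G3 = Z /\ ((W /\ (Z xor W)) xor Y)
G5 = ~(G1 \/ G4) = ~((Z xor W) \/ (Z /\ ((W /\ (Z xor W)) xor Y)))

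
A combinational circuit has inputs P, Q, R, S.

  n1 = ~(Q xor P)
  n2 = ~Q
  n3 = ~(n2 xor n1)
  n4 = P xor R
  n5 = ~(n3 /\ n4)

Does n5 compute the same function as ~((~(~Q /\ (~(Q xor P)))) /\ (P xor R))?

n1 = ~(Q xor P)
n2 = ~Q
n3 = ~(n2 xor n1) = ~(~Q xor (~(Q xor P)))
n4 = P xor R
n5 = ~(n3 /\ n4) = ~((~(~Q xor (~(Q xor P)))) /\ (P xor R))
At P=0, Q=0, R=1, S=0: circuit gives 0, formula gives 1.

No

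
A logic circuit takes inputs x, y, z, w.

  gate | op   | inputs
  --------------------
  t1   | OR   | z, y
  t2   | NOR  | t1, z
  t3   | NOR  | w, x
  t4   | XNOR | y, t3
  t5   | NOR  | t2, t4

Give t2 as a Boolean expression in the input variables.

(z OR y) NOR z

t1 = z OR y
t2 = t1 NOR z = (z OR y) NOR z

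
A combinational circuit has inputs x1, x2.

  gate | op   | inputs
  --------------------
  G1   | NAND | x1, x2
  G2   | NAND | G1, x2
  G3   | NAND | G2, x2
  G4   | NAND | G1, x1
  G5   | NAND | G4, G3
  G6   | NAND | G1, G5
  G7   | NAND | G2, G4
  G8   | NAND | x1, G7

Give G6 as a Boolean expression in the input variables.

(x1 NAND x2) NAND (((x1 NAND x2) NAND x1) NAND (((x1 NAND x2) NAND x2) NAND x2))

G1 = x1 NAND x2
G2 = G1 NAND x2 = (x1 NAND x2) NAND x2
G3 = G2 NAND x2 = ((x1 NAND x2) NAND x2) NAND x2
G4 = G1 NAND x1 = (x1 NAND x2) NAND x1
G5 = G4 NAND G3 = ((x1 NAND x2) NAND x1) NAND (((x1 NAND x2) NAND x2) NAND x2)
G6 = G1 NAND G5 = (x1 NAND x2) NAND (((x1 NAND x2) NAND x1) NAND (((x1 NAND x2) NAND x2) NAND x2))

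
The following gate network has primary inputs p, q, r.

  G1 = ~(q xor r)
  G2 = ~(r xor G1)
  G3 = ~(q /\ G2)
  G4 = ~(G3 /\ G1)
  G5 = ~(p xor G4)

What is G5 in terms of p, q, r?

G1 = ~(q xor r)
G2 = ~(r xor G1) = ~(r xor (~(q xor r)))
G3 = ~(q /\ G2) = ~(q /\ (~(r xor (~(q xor r)))))
G4 = ~(G3 /\ G1) = ~((~(q /\ (~(r xor (~(q xor r)))))) /\ (~(q xor r)))
G5 = ~(p xor G4) = ~(p xor (~((~(q /\ (~(r xor (~(q xor r)))))) /\ (~(q xor r)))))

~(p xor (~((~(q /\ (~(r xor (~(q xor r)))))) /\ (~(q xor r)))))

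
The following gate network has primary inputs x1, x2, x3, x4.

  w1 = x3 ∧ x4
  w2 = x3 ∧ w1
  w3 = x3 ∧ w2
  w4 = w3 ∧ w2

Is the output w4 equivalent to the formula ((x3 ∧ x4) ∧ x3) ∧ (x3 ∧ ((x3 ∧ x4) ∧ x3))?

w1 = x3 ∧ x4
w2 = x3 ∧ w1 = x3 ∧ (x3 ∧ x4)
w3 = x3 ∧ w2 = x3 ∧ (x3 ∧ (x3 ∧ x4))
w4 = w3 ∧ w2 = (x3 ∧ (x3 ∧ (x3 ∧ x4))) ∧ (x3 ∧ (x3 ∧ x4))
At x1=0, x2=0, x3=0, x4=0: circuit gives 0, formula gives 0.
At x1=0, x2=0, x3=1, x4=1: circuit gives 1, formula gives 1.
Agrees on all 16 inputs.

Yes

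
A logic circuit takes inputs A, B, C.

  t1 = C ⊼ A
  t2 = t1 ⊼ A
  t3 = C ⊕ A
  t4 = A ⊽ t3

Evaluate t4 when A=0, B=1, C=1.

t3 = 1 ⊕ 0 = 1
t4 = 0 ⊽ 1 = 0

0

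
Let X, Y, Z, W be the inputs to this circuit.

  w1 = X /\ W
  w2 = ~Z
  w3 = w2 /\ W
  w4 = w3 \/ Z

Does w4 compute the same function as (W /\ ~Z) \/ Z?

Yes

w2 = ~Z
w3 = w2 /\ W = ~Z /\ W
w4 = w3 \/ Z = (~Z /\ W) \/ Z
At X=0, Y=0, Z=0, W=0: circuit gives 0, formula gives 0.
At X=0, Y=0, Z=0, W=1: circuit gives 1, formula gives 1.
Agrees on all 16 inputs.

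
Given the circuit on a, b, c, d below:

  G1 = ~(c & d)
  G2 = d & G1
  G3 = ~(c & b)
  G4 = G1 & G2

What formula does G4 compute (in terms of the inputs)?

(~(c & d)) & (d & (~(c & d)))

G1 = ~(c & d)
G2 = d & G1 = d & (~(c & d))
G4 = G1 & G2 = (~(c & d)) & (d & (~(c & d)))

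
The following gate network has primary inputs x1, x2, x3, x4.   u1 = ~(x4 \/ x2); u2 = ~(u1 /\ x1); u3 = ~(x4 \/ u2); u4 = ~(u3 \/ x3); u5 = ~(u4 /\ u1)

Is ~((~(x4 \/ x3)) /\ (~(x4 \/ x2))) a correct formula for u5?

No

u1 = ~(x4 \/ x2)
u2 = ~(u1 /\ x1) = ~((~(x4 \/ x2)) /\ x1)
u3 = ~(x4 \/ u2) = ~(x4 \/ (~((~(x4 \/ x2)) /\ x1)))
u4 = ~(u3 \/ x3) = ~((~(x4 \/ (~((~(x4 \/ x2)) /\ x1)))) \/ x3)
u5 = ~(u4 /\ u1) = ~((~((~(x4 \/ (~((~(x4 \/ x2)) /\ x1)))) \/ x3)) /\ (~(x4 \/ x2)))
At x1=1, x2=0, x3=0, x4=0: circuit gives 1, formula gives 0.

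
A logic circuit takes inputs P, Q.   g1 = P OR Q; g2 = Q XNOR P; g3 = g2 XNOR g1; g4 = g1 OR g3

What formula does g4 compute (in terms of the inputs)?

(P OR Q) OR ((Q XNOR P) XNOR (P OR Q))

g1 = P OR Q
g2 = Q XNOR P
g3 = g2 XNOR g1 = (Q XNOR P) XNOR (P OR Q)
g4 = g1 OR g3 = (P OR Q) OR ((Q XNOR P) XNOR (P OR Q))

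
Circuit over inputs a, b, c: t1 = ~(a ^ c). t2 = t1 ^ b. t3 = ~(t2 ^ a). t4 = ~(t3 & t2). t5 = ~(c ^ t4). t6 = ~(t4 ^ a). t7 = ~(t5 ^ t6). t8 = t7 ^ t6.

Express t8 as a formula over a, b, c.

t1 = ~(a ^ c)
t2 = t1 ^ b = (~(a ^ c)) ^ b
t3 = ~(t2 ^ a) = ~(((~(a ^ c)) ^ b) ^ a)
t4 = ~(t3 & t2) = ~((~(((~(a ^ c)) ^ b) ^ a)) & ((~(a ^ c)) ^ b))
t5 = ~(c ^ t4) = ~(c ^ (~((~(((~(a ^ c)) ^ b) ^ a)) & ((~(a ^ c)) ^ b))))
t6 = ~(t4 ^ a) = ~((~((~(((~(a ^ c)) ^ b) ^ a)) & ((~(a ^ c)) ^ b))) ^ a)
t7 = ~(t5 ^ t6) = ~((~(c ^ (~((~(((~(a ^ c)) ^ b) ^ a)) & ((~(a ^ c)) ^ b))))) ^ (~((~((~(((~(a ^ c)) ^ b) ^ a)) & ((~(a ^ c)) ^ b))) ^ a)))
t8 = t7 ^ t6 = (~((~(c ^ (~((~(((~(a ^ c)) ^ b) ^ a)) & ((~(a ^ c)) ^ b))))) ^ (~((~((~(((~(a ^ c)) ^ b) ^ a)) & ((~(a ^ c)) ^ b))) ^ a)))) ^ (~((~((~(((~(a ^ c)) ^ b) ^ a)) & ((~(a ^ c)) ^ b))) ^ a))

(~((~(c ^ (~((~(((~(a ^ c)) ^ b) ^ a)) & ((~(a ^ c)) ^ b))))) ^ (~((~((~(((~(a ^ c)) ^ b) ^ a)) & ((~(a ^ c)) ^ b))) ^ a)))) ^ (~((~((~(((~(a ^ c)) ^ b) ^ a)) & ((~(a ^ c)) ^ b))) ^ a))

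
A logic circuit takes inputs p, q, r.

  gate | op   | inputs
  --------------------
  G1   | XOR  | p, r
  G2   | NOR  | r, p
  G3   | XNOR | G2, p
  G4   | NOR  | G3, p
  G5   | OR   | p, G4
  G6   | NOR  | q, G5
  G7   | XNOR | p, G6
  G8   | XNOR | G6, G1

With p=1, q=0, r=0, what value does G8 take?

G1 = 1 XOR 0 = 1
G2 = 0 NOR 1 = 0
G3 = 0 XNOR 1 = 0
G4 = 0 NOR 1 = 0
G5 = 1 OR 0 = 1
G6 = 0 NOR 1 = 0
G8 = 0 XNOR 1 = 0

0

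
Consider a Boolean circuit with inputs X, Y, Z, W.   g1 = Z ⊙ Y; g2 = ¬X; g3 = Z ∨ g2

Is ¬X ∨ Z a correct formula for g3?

Yes

g2 = ¬X
g3 = Z ∨ g2 = Z ∨ ¬X
At X=1, Y=0, Z=0, W=0: circuit gives 0, formula gives 0.
At X=0, Y=0, Z=0, W=0: circuit gives 1, formula gives 1.
Agrees on all 16 inputs.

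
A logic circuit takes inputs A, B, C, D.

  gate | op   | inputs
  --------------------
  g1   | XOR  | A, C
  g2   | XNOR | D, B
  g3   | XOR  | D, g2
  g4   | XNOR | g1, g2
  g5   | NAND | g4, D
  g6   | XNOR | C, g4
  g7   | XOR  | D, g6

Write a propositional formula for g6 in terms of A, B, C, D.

g1 = A XOR C
g2 = D XNOR B
g4 = g1 XNOR g2 = (A XOR C) XNOR (D XNOR B)
g6 = C XNOR g4 = C XNOR ((A XOR C) XNOR (D XNOR B))

C XNOR ((A XOR C) XNOR (D XNOR B))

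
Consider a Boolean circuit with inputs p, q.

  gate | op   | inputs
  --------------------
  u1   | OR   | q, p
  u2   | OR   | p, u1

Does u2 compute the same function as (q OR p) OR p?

u1 = q OR p
u2 = p OR u1 = p OR (q OR p)
At p=0, q=0: circuit gives 0, formula gives 0.
At p=0, q=1: circuit gives 1, formula gives 1.
Agrees on all 4 inputs.

Yes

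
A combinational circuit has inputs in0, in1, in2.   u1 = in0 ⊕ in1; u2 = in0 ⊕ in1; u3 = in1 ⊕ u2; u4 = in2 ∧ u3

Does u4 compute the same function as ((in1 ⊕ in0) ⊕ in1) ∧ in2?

u2 = in0 ⊕ in1
u3 = in1 ⊕ u2 = in1 ⊕ (in0 ⊕ in1)
u4 = in2 ∧ u3 = in2 ∧ (in1 ⊕ (in0 ⊕ in1))
At in0=0, in1=0, in2=0: circuit gives 0, formula gives 0.
At in0=1, in1=0, in2=1: circuit gives 1, formula gives 1.
Agrees on all 8 inputs.

Yes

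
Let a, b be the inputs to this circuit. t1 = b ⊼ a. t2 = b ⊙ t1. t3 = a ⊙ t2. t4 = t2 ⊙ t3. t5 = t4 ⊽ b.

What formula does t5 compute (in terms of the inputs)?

t1 = b ⊼ a
t2 = b ⊙ t1 = b ⊙ (b ⊼ a)
t3 = a ⊙ t2 = a ⊙ (b ⊙ (b ⊼ a))
t4 = t2 ⊙ t3 = (b ⊙ (b ⊼ a)) ⊙ (a ⊙ (b ⊙ (b ⊼ a)))
t5 = t4 ⊽ b = ((b ⊙ (b ⊼ a)) ⊙ (a ⊙ (b ⊙ (b ⊼ a)))) ⊽ b

((b ⊙ (b ⊼ a)) ⊙ (a ⊙ (b ⊙ (b ⊼ a)))) ⊽ b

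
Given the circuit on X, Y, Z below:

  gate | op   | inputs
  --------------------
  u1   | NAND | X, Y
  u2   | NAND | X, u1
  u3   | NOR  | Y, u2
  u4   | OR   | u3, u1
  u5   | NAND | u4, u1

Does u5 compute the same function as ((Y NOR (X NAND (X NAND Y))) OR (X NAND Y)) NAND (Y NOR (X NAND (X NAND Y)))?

No

u1 = X NAND Y
u2 = X NAND u1 = X NAND (X NAND Y)
u3 = Y NOR u2 = Y NOR (X NAND (X NAND Y))
u4 = u3 OR u1 = (Y NOR (X NAND (X NAND Y))) OR (X NAND Y)
u5 = u4 NAND u1 = ((Y NOR (X NAND (X NAND Y))) OR (X NAND Y)) NAND (X NAND Y)
At X=0, Y=0, Z=0: circuit gives 0, formula gives 1.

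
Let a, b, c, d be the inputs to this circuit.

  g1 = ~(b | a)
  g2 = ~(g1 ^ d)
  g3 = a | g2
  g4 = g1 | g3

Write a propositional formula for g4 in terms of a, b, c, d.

(~(b | a)) | (a | (~((~(b | a)) ^ d)))

g1 = ~(b | a)
g2 = ~(g1 ^ d) = ~((~(b | a)) ^ d)
g3 = a | g2 = a | (~((~(b | a)) ^ d))
g4 = g1 | g3 = (~(b | a)) | (a | (~((~(b | a)) ^ d)))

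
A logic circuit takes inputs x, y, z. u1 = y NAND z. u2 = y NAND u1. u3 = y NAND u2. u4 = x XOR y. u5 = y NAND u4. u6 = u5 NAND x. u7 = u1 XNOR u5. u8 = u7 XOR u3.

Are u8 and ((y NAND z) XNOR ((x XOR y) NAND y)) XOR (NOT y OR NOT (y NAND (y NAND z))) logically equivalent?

u1 = y NAND z
u2 = y NAND u1 = y NAND (y NAND z)
u3 = y NAND u2 = y NAND (y NAND (y NAND z))
u4 = x XOR y
u5 = y NAND u4 = y NAND (x XOR y)
u7 = u1 XNOR u5 = (y NAND z) XNOR (y NAND (x XOR y))
u8 = u7 XOR u3 = ((y NAND z) XNOR (y NAND (x XOR y))) XOR (y NAND (y NAND (y NAND z)))
At x=0, y=0, z=0: circuit gives 0, formula gives 0.
At x=0, y=1, z=0: circuit gives 1, formula gives 1.
Agrees on all 8 inputs.

Yes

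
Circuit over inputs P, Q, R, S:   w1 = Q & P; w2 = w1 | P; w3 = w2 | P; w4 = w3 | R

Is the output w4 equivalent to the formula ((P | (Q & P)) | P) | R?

w1 = Q & P
w2 = w1 | P = (Q & P) | P
w3 = w2 | P = ((Q & P) | P) | P
w4 = w3 | R = (((Q & P) | P) | P) | R
At P=0, Q=0, R=0, S=0: circuit gives 0, formula gives 0.
At P=0, Q=0, R=1, S=0: circuit gives 1, formula gives 1.
Agrees on all 16 inputs.

Yes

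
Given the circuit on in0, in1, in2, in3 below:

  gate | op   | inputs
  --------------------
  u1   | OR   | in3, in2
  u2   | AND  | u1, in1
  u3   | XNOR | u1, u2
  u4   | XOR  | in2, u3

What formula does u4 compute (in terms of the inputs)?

in2 XOR ((in3 OR in2) XNOR ((in3 OR in2) AND in1))

u1 = in3 OR in2
u2 = u1 AND in1 = (in3 OR in2) AND in1
u3 = u1 XNOR u2 = (in3 OR in2) XNOR ((in3 OR in2) AND in1)
u4 = in2 XOR u3 = in2 XOR ((in3 OR in2) XNOR ((in3 OR in2) AND in1))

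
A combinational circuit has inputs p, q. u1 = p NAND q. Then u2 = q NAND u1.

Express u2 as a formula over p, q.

u1 = p NAND q
u2 = q NAND u1 = q NAND (p NAND q)

q NAND (p NAND q)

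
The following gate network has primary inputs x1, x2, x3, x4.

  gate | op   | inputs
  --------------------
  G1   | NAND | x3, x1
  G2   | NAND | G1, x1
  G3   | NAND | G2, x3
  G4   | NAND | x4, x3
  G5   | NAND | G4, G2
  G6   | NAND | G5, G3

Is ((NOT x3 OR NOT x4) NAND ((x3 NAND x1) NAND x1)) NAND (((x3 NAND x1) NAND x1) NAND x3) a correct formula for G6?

G1 = x3 NAND x1
G2 = G1 NAND x1 = (x3 NAND x1) NAND x1
G3 = G2 NAND x3 = ((x3 NAND x1) NAND x1) NAND x3
G4 = x4 NAND x3
G5 = G4 NAND G2 = (x4 NAND x3) NAND ((x3 NAND x1) NAND x1)
G6 = G5 NAND G3 = ((x4 NAND x3) NAND ((x3 NAND x1) NAND x1)) NAND (((x3 NAND x1) NAND x1) NAND x3)
At x1=1, x2=0, x3=0, x4=0: circuit gives 0, formula gives 0.
At x1=0, x2=0, x3=0, x4=0: circuit gives 1, formula gives 1.
Agrees on all 16 inputs.

Yes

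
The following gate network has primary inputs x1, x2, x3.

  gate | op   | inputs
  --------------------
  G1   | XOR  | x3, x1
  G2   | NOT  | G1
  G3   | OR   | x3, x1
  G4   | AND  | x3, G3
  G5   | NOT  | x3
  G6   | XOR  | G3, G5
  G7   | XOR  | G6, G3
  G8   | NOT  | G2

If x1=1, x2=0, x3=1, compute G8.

G1 = 1 XOR 1 = 0
G2 = NOT 0 = 1
G8 = NOT 1 = 0

0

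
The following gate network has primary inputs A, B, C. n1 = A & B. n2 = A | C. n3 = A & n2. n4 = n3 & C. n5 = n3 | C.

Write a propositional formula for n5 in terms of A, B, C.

(A & (A | C)) | C

n2 = A | C
n3 = A & n2 = A & (A | C)
n5 = n3 | C = (A & (A | C)) | C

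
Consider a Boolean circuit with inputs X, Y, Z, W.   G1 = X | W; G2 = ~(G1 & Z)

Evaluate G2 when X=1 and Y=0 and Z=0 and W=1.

G1 = 1 | 1 = 1
G2 = ~(1 & 0) = 1

1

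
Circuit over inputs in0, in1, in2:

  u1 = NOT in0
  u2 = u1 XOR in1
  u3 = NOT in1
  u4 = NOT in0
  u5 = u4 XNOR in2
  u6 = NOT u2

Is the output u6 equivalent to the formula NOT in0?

No

u1 = NOT in0
u2 = u1 XOR in1 = NOT in0 XOR in1
u6 = NOT u2 = NOT (NOT in0 XOR in1)
At in0=0, in1=0, in2=0: circuit gives 0, formula gives 1.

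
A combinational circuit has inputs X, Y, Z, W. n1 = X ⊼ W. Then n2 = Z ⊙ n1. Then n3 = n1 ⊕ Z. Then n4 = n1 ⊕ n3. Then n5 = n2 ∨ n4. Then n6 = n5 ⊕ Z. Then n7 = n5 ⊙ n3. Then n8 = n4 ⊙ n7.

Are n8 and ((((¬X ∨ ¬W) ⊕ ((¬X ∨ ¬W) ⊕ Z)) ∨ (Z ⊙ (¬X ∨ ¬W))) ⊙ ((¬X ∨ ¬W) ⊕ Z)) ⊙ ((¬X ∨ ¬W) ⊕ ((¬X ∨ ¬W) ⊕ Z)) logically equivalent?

n1 = X ⊼ W
n2 = Z ⊙ n1 = Z ⊙ (X ⊼ W)
n3 = n1 ⊕ Z = (X ⊼ W) ⊕ Z
n4 = n1 ⊕ n3 = (X ⊼ W) ⊕ ((X ⊼ W) ⊕ Z)
n5 = n2 ∨ n4 = (Z ⊙ (X ⊼ W)) ∨ ((X ⊼ W) ⊕ ((X ⊼ W) ⊕ Z))
n7 = n5 ⊙ n3 = ((Z ⊙ (X ⊼ W)) ∨ ((X ⊼ W) ⊕ ((X ⊼ W) ⊕ Z))) ⊙ ((X ⊼ W) ⊕ Z)
n8 = n4 ⊙ n7 = ((X ⊼ W) ⊕ ((X ⊼ W) ⊕ Z)) ⊙ (((Z ⊙ (X ⊼ W)) ∨ ((X ⊼ W) ⊕ ((X ⊼ W) ⊕ Z))) ⊙ ((X ⊼ W) ⊕ Z))
At X=0, Y=0, Z=1, W=0: circuit gives 0, formula gives 0.
At X=0, Y=0, Z=0, W=0: circuit gives 1, formula gives 1.
Agrees on all 16 inputs.

Yes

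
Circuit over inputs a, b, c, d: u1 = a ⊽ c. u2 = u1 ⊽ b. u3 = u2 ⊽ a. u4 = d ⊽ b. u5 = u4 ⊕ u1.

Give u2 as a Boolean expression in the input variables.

u1 = a ⊽ c
u2 = u1 ⊽ b = (a ⊽ c) ⊽ b

(a ⊽ c) ⊽ b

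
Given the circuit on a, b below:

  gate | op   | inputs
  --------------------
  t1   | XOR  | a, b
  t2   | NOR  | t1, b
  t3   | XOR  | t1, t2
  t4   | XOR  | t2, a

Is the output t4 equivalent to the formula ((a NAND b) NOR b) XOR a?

No

t1 = a XOR b
t2 = t1 NOR b = (a XOR b) NOR b
t4 = t2 XOR a = ((a XOR b) NOR b) XOR a
At a=0, b=0: circuit gives 1, formula gives 0.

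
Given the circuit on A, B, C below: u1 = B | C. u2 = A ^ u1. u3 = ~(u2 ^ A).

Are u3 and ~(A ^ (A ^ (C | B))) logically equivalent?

u1 = B | C
u2 = A ^ u1 = A ^ (B | C)
u3 = ~(u2 ^ A) = ~((A ^ (B | C)) ^ A)
At A=0, B=0, C=1: circuit gives 0, formula gives 0.
At A=0, B=0, C=0: circuit gives 1, formula gives 1.
Agrees on all 8 inputs.

Yes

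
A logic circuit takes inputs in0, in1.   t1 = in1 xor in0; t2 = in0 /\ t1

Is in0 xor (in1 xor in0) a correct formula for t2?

t1 = in1 xor in0
t2 = in0 /\ t1 = in0 /\ (in1 xor in0)
At in0=0, in1=1: circuit gives 0, formula gives 1.

No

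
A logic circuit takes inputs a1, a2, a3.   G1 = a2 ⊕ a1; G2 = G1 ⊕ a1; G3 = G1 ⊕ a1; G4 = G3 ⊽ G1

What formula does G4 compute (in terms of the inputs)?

((a2 ⊕ a1) ⊕ a1) ⊽ (a2 ⊕ a1)

G1 = a2 ⊕ a1
G3 = G1 ⊕ a1 = (a2 ⊕ a1) ⊕ a1
G4 = G3 ⊽ G1 = ((a2 ⊕ a1) ⊕ a1) ⊽ (a2 ⊕ a1)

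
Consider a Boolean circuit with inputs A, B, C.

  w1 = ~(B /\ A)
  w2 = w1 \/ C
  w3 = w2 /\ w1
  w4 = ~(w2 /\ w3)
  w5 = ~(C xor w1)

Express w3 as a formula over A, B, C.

((~(B /\ A)) \/ C) /\ (~(B /\ A))

w1 = ~(B /\ A)
w2 = w1 \/ C = (~(B /\ A)) \/ C
w3 = w2 /\ w1 = ((~(B /\ A)) \/ C) /\ (~(B /\ A))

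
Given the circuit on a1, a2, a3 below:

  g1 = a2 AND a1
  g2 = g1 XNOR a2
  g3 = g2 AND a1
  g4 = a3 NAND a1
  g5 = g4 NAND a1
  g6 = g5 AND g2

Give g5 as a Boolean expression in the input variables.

g4 = a3 NAND a1
g5 = g4 NAND a1 = (a3 NAND a1) NAND a1

(a3 NAND a1) NAND a1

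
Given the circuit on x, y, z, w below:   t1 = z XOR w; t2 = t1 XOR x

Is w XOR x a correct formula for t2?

No

t1 = z XOR w
t2 = t1 XOR x = (z XOR w) XOR x
At x=0, y=0, z=1, w=0: circuit gives 1, formula gives 0.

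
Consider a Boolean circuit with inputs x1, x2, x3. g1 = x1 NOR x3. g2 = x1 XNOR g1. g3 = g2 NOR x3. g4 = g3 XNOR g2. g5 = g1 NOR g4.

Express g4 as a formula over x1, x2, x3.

g1 = x1 NOR x3
g2 = x1 XNOR g1 = x1 XNOR (x1 NOR x3)
g3 = g2 NOR x3 = (x1 XNOR (x1 NOR x3)) NOR x3
g4 = g3 XNOR g2 = ((x1 XNOR (x1 NOR x3)) NOR x3) XNOR (x1 XNOR (x1 NOR x3))

((x1 XNOR (x1 NOR x3)) NOR x3) XNOR (x1 XNOR (x1 NOR x3))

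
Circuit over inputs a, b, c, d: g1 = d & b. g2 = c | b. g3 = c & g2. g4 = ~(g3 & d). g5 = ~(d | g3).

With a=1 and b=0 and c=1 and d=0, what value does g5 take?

g2 = 1 | 0 = 1
g3 = 1 & 1 = 1
g5 = ~(0 | 1) = 0

0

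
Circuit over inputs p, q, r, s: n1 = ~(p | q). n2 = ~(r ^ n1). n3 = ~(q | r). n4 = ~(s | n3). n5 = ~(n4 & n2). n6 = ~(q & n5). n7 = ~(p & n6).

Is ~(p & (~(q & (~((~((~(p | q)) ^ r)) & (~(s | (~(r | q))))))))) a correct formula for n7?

Yes

n1 = ~(p | q)
n2 = ~(r ^ n1) = ~(r ^ (~(p | q)))
n3 = ~(q | r)
n4 = ~(s | n3) = ~(s | (~(q | r)))
n5 = ~(n4 & n2) = ~((~(s | (~(q | r)))) & (~(r ^ (~(p | q)))))
n6 = ~(q & n5) = ~(q & (~((~(s | (~(q | r)))) & (~(r ^ (~(p | q)))))))
n7 = ~(p & n6) = ~(p & (~(q & (~((~(s | (~(q | r)))) & (~(r ^ (~(p | q)))))))))
At p=1, q=0, r=0, s=0: circuit gives 0, formula gives 0.
At p=0, q=0, r=0, s=0: circuit gives 1, formula gives 1.
Agrees on all 16 inputs.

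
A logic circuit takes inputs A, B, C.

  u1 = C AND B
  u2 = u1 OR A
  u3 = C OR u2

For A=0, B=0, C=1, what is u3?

1

u1 = 1 AND 0 = 0
u2 = 0 OR 0 = 0
u3 = 1 OR 0 = 1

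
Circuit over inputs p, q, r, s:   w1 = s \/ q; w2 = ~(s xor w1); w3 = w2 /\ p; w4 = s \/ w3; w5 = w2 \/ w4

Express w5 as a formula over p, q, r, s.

w1 = s \/ q
w2 = ~(s xor w1) = ~(s xor (s \/ q))
w3 = w2 /\ p = (~(s xor (s \/ q))) /\ p
w4 = s \/ w3 = s \/ ((~(s xor (s \/ q))) /\ p)
w5 = w2 \/ w4 = (~(s xor (s \/ q))) \/ (s \/ ((~(s xor (s \/ q))) /\ p))

(~(s xor (s \/ q))) \/ (s \/ ((~(s xor (s \/ q))) /\ p))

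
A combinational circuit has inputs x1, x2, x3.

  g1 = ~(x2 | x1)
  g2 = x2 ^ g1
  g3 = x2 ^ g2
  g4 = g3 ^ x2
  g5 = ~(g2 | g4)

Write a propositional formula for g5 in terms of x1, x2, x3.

g1 = ~(x2 | x1)
g2 = x2 ^ g1 = x2 ^ (~(x2 | x1))
g3 = x2 ^ g2 = x2 ^ (x2 ^ (~(x2 | x1)))
g4 = g3 ^ x2 = (x2 ^ (x2 ^ (~(x2 | x1)))) ^ x2
g5 = ~(g2 | g4) = ~((x2 ^ (~(x2 | x1))) | ((x2 ^ (x2 ^ (~(x2 | x1)))) ^ x2))

~((x2 ^ (~(x2 | x1))) | ((x2 ^ (x2 ^ (~(x2 | x1)))) ^ x2))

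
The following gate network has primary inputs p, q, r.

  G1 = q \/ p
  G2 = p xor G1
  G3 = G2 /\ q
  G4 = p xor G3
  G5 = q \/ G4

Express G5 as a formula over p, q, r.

q \/ (p xor ((p xor (q \/ p)) /\ q))

G1 = q \/ p
G2 = p xor G1 = p xor (q \/ p)
G3 = G2 /\ q = (p xor (q \/ p)) /\ q
G4 = p xor G3 = p xor ((p xor (q \/ p)) /\ q)
G5 = q \/ G4 = q \/ (p xor ((p xor (q \/ p)) /\ q))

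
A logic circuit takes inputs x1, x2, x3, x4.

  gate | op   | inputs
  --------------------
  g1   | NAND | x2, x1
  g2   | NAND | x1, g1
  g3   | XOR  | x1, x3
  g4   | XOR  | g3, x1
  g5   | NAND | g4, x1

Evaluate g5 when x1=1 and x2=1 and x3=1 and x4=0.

0

g3 = 1 XOR 1 = 0
g4 = 0 XOR 1 = 1
g5 = 1 NAND 1 = 0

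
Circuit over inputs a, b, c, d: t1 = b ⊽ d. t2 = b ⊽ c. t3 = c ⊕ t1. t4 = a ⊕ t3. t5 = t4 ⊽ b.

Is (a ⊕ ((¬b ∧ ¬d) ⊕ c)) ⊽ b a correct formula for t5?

Yes

t1 = b ⊽ d
t3 = c ⊕ t1 = c ⊕ (b ⊽ d)
t4 = a ⊕ t3 = a ⊕ (c ⊕ (b ⊽ d))
t5 = t4 ⊽ b = (a ⊕ (c ⊕ (b ⊽ d))) ⊽ b
At a=0, b=0, c=0, d=0: circuit gives 0, formula gives 0.
At a=0, b=0, c=0, d=1: circuit gives 1, formula gives 1.
Agrees on all 16 inputs.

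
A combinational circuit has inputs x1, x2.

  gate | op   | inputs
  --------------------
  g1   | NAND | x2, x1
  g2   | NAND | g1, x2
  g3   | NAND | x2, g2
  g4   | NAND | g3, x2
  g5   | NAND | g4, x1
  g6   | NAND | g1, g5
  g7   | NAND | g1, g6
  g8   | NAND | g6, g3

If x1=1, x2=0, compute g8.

0

g1 = 0 NAND 1 = 1
g2 = 1 NAND 0 = 1
g3 = 0 NAND 1 = 1
g4 = 1 NAND 0 = 1
g5 = 1 NAND 1 = 0
g6 = 1 NAND 0 = 1
g8 = 1 NAND 1 = 0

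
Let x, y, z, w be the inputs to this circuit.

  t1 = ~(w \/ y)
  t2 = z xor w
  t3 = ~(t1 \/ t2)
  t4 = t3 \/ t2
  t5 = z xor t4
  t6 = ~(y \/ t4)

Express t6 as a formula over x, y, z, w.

t1 = ~(w \/ y)
t2 = z xor w
t3 = ~(t1 \/ t2) = ~((~(w \/ y)) \/ (z xor w))
t4 = t3 \/ t2 = (~((~(w \/ y)) \/ (z xor w))) \/ (z xor w)
t6 = ~(y \/ t4) = ~(y \/ ((~((~(w \/ y)) \/ (z xor w))) \/ (z xor w)))

~(y \/ ((~((~(w \/ y)) \/ (z xor w))) \/ (z xor w)))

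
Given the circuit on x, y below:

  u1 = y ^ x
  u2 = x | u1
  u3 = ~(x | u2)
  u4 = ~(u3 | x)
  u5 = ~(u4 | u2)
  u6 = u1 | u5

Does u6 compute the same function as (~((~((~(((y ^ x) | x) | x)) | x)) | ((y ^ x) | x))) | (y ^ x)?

Yes

u1 = y ^ x
u2 = x | u1 = x | (y ^ x)
u3 = ~(x | u2) = ~(x | (x | (y ^ x)))
u4 = ~(u3 | x) = ~((~(x | (x | (y ^ x)))) | x)
u5 = ~(u4 | u2) = ~((~((~(x | (x | (y ^ x)))) | x)) | (x | (y ^ x)))
u6 = u1 | u5 = (y ^ x) | (~((~((~(x | (x | (y ^ x)))) | x)) | (x | (y ^ x))))
At x=1, y=1: circuit gives 0, formula gives 0.
At x=0, y=0: circuit gives 1, formula gives 1.
Agrees on all 4 inputs.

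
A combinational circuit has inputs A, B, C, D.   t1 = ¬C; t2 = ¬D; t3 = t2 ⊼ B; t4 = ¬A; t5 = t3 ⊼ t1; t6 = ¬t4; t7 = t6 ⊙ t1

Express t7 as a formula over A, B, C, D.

t1 = ¬C
t4 = ¬A
t6 = ¬t4 = ¬¬A
t7 = t6 ⊙ t1 = ¬¬A ⊙ ¬C

¬¬A ⊙ ¬C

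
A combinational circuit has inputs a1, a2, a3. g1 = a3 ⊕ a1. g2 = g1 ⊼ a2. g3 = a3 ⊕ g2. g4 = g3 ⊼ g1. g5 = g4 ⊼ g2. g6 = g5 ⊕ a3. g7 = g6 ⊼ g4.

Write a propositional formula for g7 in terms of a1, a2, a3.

g1 = a3 ⊕ a1
g2 = g1 ⊼ a2 = (a3 ⊕ a1) ⊼ a2
g3 = a3 ⊕ g2 = a3 ⊕ ((a3 ⊕ a1) ⊼ a2)
g4 = g3 ⊼ g1 = (a3 ⊕ ((a3 ⊕ a1) ⊼ a2)) ⊼ (a3 ⊕ a1)
g5 = g4 ⊼ g2 = ((a3 ⊕ ((a3 ⊕ a1) ⊼ a2)) ⊼ (a3 ⊕ a1)) ⊼ ((a3 ⊕ a1) ⊼ a2)
g6 = g5 ⊕ a3 = (((a3 ⊕ ((a3 ⊕ a1) ⊼ a2)) ⊼ (a3 ⊕ a1)) ⊼ ((a3 ⊕ a1) ⊼ a2)) ⊕ a3
g7 = g6 ⊼ g4 = ((((a3 ⊕ ((a3 ⊕ a1) ⊼ a2)) ⊼ (a3 ⊕ a1)) ⊼ ((a3 ⊕ a1) ⊼ a2)) ⊕ a3) ⊼ ((a3 ⊕ ((a3 ⊕ a1) ⊼ a2)) ⊼ (a3 ⊕ a1))

((((a3 ⊕ ((a3 ⊕ a1) ⊼ a2)) ⊼ (a3 ⊕ a1)) ⊼ ((a3 ⊕ a1) ⊼ a2)) ⊕ a3) ⊼ ((a3 ⊕ ((a3 ⊕ a1) ⊼ a2)) ⊼ (a3 ⊕ a1))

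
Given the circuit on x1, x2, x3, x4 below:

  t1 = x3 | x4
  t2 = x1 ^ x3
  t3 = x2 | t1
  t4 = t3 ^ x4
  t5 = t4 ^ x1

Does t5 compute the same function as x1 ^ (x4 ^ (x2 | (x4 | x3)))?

t1 = x3 | x4
t3 = x2 | t1 = x2 | (x3 | x4)
t4 = t3 ^ x4 = (x2 | (x3 | x4)) ^ x4
t5 = t4 ^ x1 = ((x2 | (x3 | x4)) ^ x4) ^ x1
At x1=0, x2=0, x3=0, x4=0: circuit gives 0, formula gives 0.
At x1=0, x2=0, x3=1, x4=0: circuit gives 1, formula gives 1.
Agrees on all 16 inputs.

Yes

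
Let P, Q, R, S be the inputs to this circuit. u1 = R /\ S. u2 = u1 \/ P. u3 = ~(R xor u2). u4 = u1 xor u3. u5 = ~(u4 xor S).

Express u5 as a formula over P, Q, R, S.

u1 = R /\ S
u2 = u1 \/ P = (R /\ S) \/ P
u3 = ~(R xor u2) = ~(R xor ((R /\ S) \/ P))
u4 = u1 xor u3 = (R /\ S) xor (~(R xor ((R /\ S) \/ P)))
u5 = ~(u4 xor S) = ~(((R /\ S) xor (~(R xor ((R /\ S) \/ P)))) xor S)

~(((R /\ S) xor (~(R xor ((R /\ S) \/ P)))) xor S)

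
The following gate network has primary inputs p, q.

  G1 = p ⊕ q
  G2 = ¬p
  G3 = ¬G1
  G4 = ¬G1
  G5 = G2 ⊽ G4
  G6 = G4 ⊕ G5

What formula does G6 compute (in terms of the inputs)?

¬(p ⊕ q) ⊕ (¬p ⊽ ¬(p ⊕ q))

G1 = p ⊕ q
G2 = ¬p
G4 = ¬G1 = ¬(p ⊕ q)
G5 = G2 ⊽ G4 = ¬p ⊽ ¬(p ⊕ q)
G6 = G4 ⊕ G5 = ¬(p ⊕ q) ⊕ (¬p ⊽ ¬(p ⊕ q))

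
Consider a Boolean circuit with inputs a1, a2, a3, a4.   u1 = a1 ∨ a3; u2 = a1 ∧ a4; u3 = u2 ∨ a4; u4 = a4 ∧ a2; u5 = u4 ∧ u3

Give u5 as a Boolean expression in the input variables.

(a4 ∧ a2) ∧ ((a1 ∧ a4) ∨ a4)

u2 = a1 ∧ a4
u3 = u2 ∨ a4 = (a1 ∧ a4) ∨ a4
u4 = a4 ∧ a2
u5 = u4 ∧ u3 = (a4 ∧ a2) ∧ ((a1 ∧ a4) ∨ a4)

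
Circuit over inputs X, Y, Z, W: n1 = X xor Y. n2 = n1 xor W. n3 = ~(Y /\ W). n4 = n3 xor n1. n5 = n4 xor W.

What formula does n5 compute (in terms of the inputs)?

n1 = X xor Y
n3 = ~(Y /\ W)
n4 = n3 xor n1 = (~(Y /\ W)) xor (X xor Y)
n5 = n4 xor W = ((~(Y /\ W)) xor (X xor Y)) xor W

((~(Y /\ W)) xor (X xor Y)) xor W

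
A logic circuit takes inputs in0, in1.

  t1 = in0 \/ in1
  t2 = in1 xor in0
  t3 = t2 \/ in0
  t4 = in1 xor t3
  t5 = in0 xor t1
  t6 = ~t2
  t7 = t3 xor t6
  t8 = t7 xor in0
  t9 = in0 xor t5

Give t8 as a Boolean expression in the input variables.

(((in1 xor in0) \/ in0) xor ~(in1 xor in0)) xor in0

t2 = in1 xor in0
t3 = t2 \/ in0 = (in1 xor in0) \/ in0
t6 = ~t2 = ~(in1 xor in0)
t7 = t3 xor t6 = ((in1 xor in0) \/ in0) xor ~(in1 xor in0)
t8 = t7 xor in0 = (((in1 xor in0) \/ in0) xor ~(in1 xor in0)) xor in0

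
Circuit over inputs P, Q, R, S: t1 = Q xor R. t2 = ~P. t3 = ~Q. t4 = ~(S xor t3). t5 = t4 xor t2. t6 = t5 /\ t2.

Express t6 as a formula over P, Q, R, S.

t2 = ~P
t3 = ~Q
t4 = ~(S xor t3) = ~(S xor ~Q)
t5 = t4 xor t2 = (~(S xor ~Q)) xor ~P
t6 = t5 /\ t2 = ((~(S xor ~Q)) xor ~P) /\ ~P

((~(S xor ~Q)) xor ~P) /\ ~P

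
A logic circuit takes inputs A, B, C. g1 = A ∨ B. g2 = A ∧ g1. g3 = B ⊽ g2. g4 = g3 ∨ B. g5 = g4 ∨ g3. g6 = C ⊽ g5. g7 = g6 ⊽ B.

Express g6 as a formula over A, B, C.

C ⊽ (((B ⊽ (A ∧ (A ∨ B))) ∨ B) ∨ (B ⊽ (A ∧ (A ∨ B))))

g1 = A ∨ B
g2 = A ∧ g1 = A ∧ (A ∨ B)
g3 = B ⊽ g2 = B ⊽ (A ∧ (A ∨ B))
g4 = g3 ∨ B = (B ⊽ (A ∧ (A ∨ B))) ∨ B
g5 = g4 ∨ g3 = ((B ⊽ (A ∧ (A ∨ B))) ∨ B) ∨ (B ⊽ (A ∧ (A ∨ B)))
g6 = C ⊽ g5 = C ⊽ (((B ⊽ (A ∧ (A ∨ B))) ∨ B) ∨ (B ⊽ (A ∧ (A ∨ B))))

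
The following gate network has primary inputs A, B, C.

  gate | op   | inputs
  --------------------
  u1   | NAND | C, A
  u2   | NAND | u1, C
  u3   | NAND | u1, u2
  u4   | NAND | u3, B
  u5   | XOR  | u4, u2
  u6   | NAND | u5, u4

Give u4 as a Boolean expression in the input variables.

u1 = C NAND A
u2 = u1 NAND C = (C NAND A) NAND C
u3 = u1 NAND u2 = (C NAND A) NAND ((C NAND A) NAND C)
u4 = u3 NAND B = ((C NAND A) NAND ((C NAND A) NAND C)) NAND B

((C NAND A) NAND ((C NAND A) NAND C)) NAND B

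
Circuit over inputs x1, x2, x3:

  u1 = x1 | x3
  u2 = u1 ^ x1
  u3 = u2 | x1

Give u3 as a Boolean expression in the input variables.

u1 = x1 | x3
u2 = u1 ^ x1 = (x1 | x3) ^ x1
u3 = u2 | x1 = ((x1 | x3) ^ x1) | x1

((x1 | x3) ^ x1) | x1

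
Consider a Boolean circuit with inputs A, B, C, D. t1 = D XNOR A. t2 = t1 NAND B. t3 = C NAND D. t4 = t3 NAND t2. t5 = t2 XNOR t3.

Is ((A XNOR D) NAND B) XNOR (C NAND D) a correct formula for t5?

t1 = D XNOR A
t2 = t1 NAND B = (D XNOR A) NAND B
t3 = C NAND D
t5 = t2 XNOR t3 = ((D XNOR A) NAND B) XNOR (C NAND D)
At A=0, B=0, C=1, D=1: circuit gives 0, formula gives 0.
At A=0, B=0, C=0, D=0: circuit gives 1, formula gives 1.
Agrees on all 16 inputs.

Yes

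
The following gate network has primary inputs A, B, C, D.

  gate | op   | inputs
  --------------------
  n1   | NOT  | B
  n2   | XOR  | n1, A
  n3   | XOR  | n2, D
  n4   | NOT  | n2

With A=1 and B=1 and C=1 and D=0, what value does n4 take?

n1 = NOT 1 = 0
n2 = 0 XOR 1 = 1
n4 = NOT 1 = 0

0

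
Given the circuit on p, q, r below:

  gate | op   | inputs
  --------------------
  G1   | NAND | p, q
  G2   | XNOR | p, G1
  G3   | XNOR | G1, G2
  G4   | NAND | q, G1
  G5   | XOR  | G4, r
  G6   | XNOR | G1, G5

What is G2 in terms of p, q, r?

G1 = p NAND q
G2 = p XNOR G1 = p XNOR (p NAND q)

p XNOR (p NAND q)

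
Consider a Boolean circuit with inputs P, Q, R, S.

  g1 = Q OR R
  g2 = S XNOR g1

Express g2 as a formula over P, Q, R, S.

S XNOR (Q OR R)

g1 = Q OR R
g2 = S XNOR g1 = S XNOR (Q OR R)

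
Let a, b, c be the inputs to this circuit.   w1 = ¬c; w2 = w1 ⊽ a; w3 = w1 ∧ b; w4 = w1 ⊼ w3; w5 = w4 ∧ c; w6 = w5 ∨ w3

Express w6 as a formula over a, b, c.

((¬c ⊼ (¬c ∧ b)) ∧ c) ∨ (¬c ∧ b)

w1 = ¬c
w3 = w1 ∧ b = ¬c ∧ b
w4 = w1 ⊼ w3 = ¬c ⊼ (¬c ∧ b)
w5 = w4 ∧ c = (¬c ⊼ (¬c ∧ b)) ∧ c
w6 = w5 ∨ w3 = ((¬c ⊼ (¬c ∧ b)) ∧ c) ∨ (¬c ∧ b)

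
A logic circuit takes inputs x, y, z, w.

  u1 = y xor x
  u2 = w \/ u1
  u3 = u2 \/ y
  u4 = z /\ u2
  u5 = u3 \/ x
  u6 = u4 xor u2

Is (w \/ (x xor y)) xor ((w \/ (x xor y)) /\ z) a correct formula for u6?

Yes

u1 = y xor x
u2 = w \/ u1 = w \/ (y xor x)
u4 = z /\ u2 = z /\ (w \/ (y xor x))
u6 = u4 xor u2 = (z /\ (w \/ (y xor x))) xor (w \/ (y xor x))
At x=0, y=0, z=0, w=0: circuit gives 0, formula gives 0.
At x=0, y=0, z=0, w=1: circuit gives 1, formula gives 1.
Agrees on all 16 inputs.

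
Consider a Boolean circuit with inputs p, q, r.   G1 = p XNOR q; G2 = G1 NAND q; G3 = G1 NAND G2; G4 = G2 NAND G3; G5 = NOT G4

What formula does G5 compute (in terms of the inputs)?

G1 = p XNOR q
G2 = G1 NAND q = (p XNOR q) NAND q
G3 = G1 NAND G2 = (p XNOR q) NAND ((p XNOR q) NAND q)
G4 = G2 NAND G3 = ((p XNOR q) NAND q) NAND ((p XNOR q) NAND ((p XNOR q) NAND q))
G5 = NOT G4 = NOT (((p XNOR q) NAND q) NAND ((p XNOR q) NAND ((p XNOR q) NAND q)))

NOT (((p XNOR q) NAND q) NAND ((p XNOR q) NAND ((p XNOR q) NAND q)))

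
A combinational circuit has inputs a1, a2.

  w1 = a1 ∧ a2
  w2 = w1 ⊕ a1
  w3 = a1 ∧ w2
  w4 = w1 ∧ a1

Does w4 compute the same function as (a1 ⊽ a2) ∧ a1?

No

w1 = a1 ∧ a2
w4 = w1 ∧ a1 = (a1 ∧ a2) ∧ a1
At a1=1, a2=1: circuit gives 1, formula gives 0.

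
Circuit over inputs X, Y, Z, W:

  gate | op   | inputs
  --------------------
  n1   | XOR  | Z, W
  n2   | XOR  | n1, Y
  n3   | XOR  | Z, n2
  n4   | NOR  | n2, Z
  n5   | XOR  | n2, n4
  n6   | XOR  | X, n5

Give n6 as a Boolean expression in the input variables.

X XOR (((Z XOR W) XOR Y) XOR (((Z XOR W) XOR Y) NOR Z))

n1 = Z XOR W
n2 = n1 XOR Y = (Z XOR W) XOR Y
n4 = n2 NOR Z = ((Z XOR W) XOR Y) NOR Z
n5 = n2 XOR n4 = ((Z XOR W) XOR Y) XOR (((Z XOR W) XOR Y) NOR Z)
n6 = X XOR n5 = X XOR (((Z XOR W) XOR Y) XOR (((Z XOR W) XOR Y) NOR Z))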